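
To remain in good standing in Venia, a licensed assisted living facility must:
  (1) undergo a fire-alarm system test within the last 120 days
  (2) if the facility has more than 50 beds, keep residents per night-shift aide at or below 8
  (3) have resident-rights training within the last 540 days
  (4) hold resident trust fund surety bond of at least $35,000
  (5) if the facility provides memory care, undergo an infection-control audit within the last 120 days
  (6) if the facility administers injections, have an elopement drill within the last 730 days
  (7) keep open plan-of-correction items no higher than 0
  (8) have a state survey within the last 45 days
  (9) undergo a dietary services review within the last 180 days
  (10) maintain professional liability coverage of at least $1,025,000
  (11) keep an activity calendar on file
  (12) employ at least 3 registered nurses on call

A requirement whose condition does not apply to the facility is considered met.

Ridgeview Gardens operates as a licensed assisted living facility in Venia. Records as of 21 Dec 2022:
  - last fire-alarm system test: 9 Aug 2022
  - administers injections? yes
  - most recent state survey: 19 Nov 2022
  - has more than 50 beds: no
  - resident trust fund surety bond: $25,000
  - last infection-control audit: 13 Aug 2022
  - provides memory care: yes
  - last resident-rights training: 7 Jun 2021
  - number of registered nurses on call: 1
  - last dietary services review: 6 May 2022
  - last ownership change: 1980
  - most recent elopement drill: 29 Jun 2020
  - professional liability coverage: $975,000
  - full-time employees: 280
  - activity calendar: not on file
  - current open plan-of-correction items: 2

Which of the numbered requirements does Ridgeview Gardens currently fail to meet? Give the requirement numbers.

1, 3, 4, 5, 6, 7, 9, 10, 11, 12

1. fire-alarm system test 134 days ago vs limit 120 → not met
2. condition 'has more than 50 beds' does not hold → requirement n/a → met
3. resident-rights training 562 days ago vs limit 540 → not met
4. resident trust fund surety bond $25,000 < $35,000 → not met
5. condition 'provides memory care' holds; infection-control audit 130 days ago vs limit 120 → not met
6. condition 'administers injections' holds; elopement drill 905 days ago vs limit 730 → not met
7. open plan-of-correction items 2 > 0 → not met
8. state survey 32 days ago vs limit 45 → met
9. dietary services review 229 days ago vs limit 180 → not met
10. professional liability coverage $975,000 < $1,025,000 → not met
11. activity calendar absent → not met
12. registered nurses on call 1 < 3 → not met
Not met: 1, 3, 4, 5, 6, 7, 9, 10, 11, 12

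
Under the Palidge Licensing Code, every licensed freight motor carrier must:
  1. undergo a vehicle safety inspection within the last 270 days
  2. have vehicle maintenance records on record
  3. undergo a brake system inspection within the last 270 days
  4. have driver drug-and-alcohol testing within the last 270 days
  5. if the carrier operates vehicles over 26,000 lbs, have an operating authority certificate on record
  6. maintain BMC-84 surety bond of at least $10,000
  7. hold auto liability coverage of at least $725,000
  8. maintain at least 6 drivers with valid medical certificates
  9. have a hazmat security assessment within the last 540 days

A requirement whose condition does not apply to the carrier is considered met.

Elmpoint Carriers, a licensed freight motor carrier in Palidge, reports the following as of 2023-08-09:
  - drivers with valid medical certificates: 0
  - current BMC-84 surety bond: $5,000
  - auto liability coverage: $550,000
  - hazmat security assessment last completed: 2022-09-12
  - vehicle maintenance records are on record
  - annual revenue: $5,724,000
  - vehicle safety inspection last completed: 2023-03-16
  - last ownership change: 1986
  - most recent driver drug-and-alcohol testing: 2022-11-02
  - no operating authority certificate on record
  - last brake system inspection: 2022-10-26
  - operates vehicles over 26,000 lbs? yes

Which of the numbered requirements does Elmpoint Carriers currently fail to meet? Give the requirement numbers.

1. vehicle safety inspection 146 days ago vs limit 270 → met
2. vehicle maintenance records present → met
3. brake system inspection 287 days ago vs limit 270 → not met
4. driver drug-and-alcohol testing 280 days ago vs limit 270 → not met
5. condition 'operates vehicles over 26,000 lbs' holds; operating authority certificate absent → not met
6. BMC-84 surety bond $5,000 < $10,000 → not met
7. auto liability coverage $550,000 < $725,000 → not met
8. drivers with valid medical certificates 0 < 6 → not met
9. hazmat security assessment 331 days ago vs limit 540 → met
Not met: 3, 4, 5, 6, 7, 8

3, 4, 5, 6, 7, 8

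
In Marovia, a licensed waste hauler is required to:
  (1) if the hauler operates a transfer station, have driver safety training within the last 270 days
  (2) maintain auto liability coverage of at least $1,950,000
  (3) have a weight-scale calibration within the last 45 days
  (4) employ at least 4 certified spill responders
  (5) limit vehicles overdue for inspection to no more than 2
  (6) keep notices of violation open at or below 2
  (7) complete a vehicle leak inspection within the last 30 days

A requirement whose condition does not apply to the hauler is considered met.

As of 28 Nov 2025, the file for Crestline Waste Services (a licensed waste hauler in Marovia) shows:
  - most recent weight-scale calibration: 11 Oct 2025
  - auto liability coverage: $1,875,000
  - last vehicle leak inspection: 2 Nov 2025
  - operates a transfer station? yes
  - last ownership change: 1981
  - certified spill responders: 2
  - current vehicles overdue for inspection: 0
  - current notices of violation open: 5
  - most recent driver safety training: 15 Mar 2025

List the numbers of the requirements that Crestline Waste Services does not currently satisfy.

1. condition 'operates a transfer station' holds; driver safety training 258 days ago vs limit 270 → met
2. auto liability coverage $1,875,000 < $1,950,000 → not met
3. weight-scale calibration 48 days ago vs limit 45 → not met
4. certified spill responders 2 < 4 → not met
5. vehicles overdue for inspection 0 ≤ 2 → met
6. notices of violation open 5 > 2 → not met
7. vehicle leak inspection 26 days ago vs limit 30 → met
Not met: 2, 3, 4, 6

2, 3, 4, 6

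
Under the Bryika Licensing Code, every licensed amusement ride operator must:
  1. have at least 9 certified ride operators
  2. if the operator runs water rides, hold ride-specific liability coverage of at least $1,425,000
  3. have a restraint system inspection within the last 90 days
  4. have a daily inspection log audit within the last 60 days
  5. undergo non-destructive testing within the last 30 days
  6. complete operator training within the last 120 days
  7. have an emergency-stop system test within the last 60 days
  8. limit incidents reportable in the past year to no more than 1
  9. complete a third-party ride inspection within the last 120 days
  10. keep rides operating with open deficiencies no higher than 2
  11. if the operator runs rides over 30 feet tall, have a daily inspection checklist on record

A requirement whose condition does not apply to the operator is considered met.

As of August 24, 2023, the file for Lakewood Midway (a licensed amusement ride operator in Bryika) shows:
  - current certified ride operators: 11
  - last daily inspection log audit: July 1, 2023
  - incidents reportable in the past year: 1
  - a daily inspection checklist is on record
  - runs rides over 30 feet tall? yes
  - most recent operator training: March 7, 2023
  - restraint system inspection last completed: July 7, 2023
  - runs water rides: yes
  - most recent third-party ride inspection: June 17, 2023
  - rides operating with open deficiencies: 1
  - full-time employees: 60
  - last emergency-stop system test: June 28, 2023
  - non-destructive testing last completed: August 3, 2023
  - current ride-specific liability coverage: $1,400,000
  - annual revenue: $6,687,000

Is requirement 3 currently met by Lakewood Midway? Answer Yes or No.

Yes

3. restraint system inspection 48 days ago vs limit 90 → met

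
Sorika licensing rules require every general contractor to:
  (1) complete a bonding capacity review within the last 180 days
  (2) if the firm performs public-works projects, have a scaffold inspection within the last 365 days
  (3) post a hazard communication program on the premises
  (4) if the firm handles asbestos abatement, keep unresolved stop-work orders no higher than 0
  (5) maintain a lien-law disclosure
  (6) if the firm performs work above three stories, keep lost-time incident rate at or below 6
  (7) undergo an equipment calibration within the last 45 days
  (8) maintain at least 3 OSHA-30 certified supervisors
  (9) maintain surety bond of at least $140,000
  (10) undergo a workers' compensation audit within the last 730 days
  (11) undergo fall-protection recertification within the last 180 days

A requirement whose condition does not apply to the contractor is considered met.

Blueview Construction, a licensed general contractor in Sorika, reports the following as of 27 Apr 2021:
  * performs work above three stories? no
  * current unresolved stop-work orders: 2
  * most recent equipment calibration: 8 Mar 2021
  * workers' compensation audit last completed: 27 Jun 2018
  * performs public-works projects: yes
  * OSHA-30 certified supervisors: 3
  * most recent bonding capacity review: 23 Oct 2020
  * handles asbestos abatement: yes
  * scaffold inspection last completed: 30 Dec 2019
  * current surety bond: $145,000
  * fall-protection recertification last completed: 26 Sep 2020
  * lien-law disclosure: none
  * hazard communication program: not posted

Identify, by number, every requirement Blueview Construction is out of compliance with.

1, 2, 3, 4, 5, 7, 10, 11

1. bonding capacity review 186 days ago vs limit 180 → not met
2. condition 'performs public-works projects' holds; scaffold inspection 484 days ago vs limit 365 → not met
3. hazard communication program absent → not met
4. condition 'handles asbestos abatement' holds; unresolved stop-work orders 2 > 0 → not met
5. lien-law disclosure absent → not met
6. condition 'performs work above three stories' does not hold → requirement n/a → met
7. equipment calibration 50 days ago vs limit 45 → not met
8. OSHA-30 certified supervisors 3 ≥ 3 → met
9. surety bond $145,000 ≥ $140,000 → met
10. workers' compensation audit 1035 days ago vs limit 730 → not met
11. fall-protection recertification 213 days ago vs limit 180 → not met
Not met: 1, 2, 3, 4, 5, 7, 10, 11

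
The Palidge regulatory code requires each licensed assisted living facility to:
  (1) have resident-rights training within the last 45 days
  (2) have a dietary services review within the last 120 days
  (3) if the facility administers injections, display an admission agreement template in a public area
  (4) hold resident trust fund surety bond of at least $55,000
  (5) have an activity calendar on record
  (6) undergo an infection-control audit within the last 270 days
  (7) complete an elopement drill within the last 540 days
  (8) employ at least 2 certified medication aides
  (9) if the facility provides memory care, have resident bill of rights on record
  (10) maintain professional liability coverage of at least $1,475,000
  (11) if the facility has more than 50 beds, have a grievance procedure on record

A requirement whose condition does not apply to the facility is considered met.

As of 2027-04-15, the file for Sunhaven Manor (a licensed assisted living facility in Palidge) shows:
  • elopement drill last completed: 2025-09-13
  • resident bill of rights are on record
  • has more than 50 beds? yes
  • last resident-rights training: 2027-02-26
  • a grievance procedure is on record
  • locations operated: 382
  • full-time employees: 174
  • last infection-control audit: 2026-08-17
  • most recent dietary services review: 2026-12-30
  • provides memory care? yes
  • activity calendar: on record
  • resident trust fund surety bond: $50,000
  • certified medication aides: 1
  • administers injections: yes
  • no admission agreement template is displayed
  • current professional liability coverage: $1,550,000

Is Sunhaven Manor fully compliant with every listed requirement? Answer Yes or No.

No

1. resident-rights training 48 days ago vs limit 45 → not met
2. dietary services review 106 days ago vs limit 120 → met
3. condition 'administers injections' holds; admission agreement template absent → not met
4. resident trust fund surety bond $50,000 < $55,000 → not met
5. activity calendar present → met
6. infection-control audit 241 days ago vs limit 270 → met
7. elopement drill 579 days ago vs limit 540 → not met
8. certified medication aides 1 < 2 → not met
9. condition 'provides memory care' holds; resident bill of rights present → met
10. professional liability coverage $1,550,000 ≥ $1,475,000 → met
11. condition 'has more than 50 beds' holds; grievance procedure present → met
Not met: 1, 3, 4, 7, 8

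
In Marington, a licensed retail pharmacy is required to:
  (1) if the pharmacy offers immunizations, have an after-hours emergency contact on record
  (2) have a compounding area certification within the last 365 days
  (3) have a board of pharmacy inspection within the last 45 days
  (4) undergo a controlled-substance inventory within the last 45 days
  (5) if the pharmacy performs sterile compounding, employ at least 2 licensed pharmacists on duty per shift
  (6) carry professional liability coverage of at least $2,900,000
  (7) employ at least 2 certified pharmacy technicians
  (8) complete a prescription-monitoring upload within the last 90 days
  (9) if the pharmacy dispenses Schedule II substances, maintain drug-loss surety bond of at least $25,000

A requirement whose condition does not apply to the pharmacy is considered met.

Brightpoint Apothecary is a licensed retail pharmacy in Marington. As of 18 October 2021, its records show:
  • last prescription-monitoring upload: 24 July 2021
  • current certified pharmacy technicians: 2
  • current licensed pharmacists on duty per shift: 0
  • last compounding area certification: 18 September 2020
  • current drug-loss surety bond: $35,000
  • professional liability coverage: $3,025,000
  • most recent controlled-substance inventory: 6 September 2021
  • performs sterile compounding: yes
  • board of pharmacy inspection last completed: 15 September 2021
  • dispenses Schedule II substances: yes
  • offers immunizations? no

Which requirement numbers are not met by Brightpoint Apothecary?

1. condition 'offers immunizations' does not hold → requirement n/a → met
2. compounding area certification 395 days ago vs limit 365 → not met
3. board of pharmacy inspection 33 days ago vs limit 45 → met
4. controlled-substance inventory 42 days ago vs limit 45 → met
5. condition 'performs sterile compounding' holds; licensed pharmacists on duty per shift 0 < 2 → not met
6. professional liability coverage $3,025,000 ≥ $2,900,000 → met
7. certified pharmacy technicians 2 ≥ 2 → met
8. prescription-monitoring upload 86 days ago vs limit 90 → met
9. condition 'dispenses Schedule II substances' holds; drug-loss surety bond $35,000 ≥ $25,000 → met
Not met: 2, 5

2, 5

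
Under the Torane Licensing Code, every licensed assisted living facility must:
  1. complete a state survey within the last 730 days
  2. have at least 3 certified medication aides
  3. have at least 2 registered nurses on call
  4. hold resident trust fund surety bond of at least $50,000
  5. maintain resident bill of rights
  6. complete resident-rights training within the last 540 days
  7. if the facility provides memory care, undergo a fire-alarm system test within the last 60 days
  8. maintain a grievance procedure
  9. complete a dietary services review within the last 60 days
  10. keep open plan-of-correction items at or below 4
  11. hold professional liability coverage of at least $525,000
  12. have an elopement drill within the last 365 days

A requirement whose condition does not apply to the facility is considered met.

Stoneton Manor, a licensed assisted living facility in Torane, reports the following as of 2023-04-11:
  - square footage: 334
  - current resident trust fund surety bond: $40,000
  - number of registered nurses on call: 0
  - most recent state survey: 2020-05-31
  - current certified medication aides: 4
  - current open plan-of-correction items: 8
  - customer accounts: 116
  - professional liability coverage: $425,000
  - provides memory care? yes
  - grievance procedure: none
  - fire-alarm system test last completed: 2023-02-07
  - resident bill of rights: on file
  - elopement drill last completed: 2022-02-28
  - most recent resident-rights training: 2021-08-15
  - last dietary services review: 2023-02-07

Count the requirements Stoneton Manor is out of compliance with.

10

1. state survey 1045 days ago vs limit 730 → not met
2. certified medication aides 4 ≥ 3 → met
3. registered nurses on call 0 < 2 → not met
4. resident trust fund surety bond $40,000 < $50,000 → not met
5. resident bill of rights present → met
6. resident-rights training 604 days ago vs limit 540 → not met
7. condition 'provides memory care' holds; fire-alarm system test 63 days ago vs limit 60 → not met
8. grievance procedure absent → not met
9. dietary services review 63 days ago vs limit 60 → not met
10. open plan-of-correction items 8 > 4 → not met
11. professional liability coverage $425,000 < $525,000 → not met
12. elopement drill 407 days ago vs limit 365 → not met
Not met: 10 of 12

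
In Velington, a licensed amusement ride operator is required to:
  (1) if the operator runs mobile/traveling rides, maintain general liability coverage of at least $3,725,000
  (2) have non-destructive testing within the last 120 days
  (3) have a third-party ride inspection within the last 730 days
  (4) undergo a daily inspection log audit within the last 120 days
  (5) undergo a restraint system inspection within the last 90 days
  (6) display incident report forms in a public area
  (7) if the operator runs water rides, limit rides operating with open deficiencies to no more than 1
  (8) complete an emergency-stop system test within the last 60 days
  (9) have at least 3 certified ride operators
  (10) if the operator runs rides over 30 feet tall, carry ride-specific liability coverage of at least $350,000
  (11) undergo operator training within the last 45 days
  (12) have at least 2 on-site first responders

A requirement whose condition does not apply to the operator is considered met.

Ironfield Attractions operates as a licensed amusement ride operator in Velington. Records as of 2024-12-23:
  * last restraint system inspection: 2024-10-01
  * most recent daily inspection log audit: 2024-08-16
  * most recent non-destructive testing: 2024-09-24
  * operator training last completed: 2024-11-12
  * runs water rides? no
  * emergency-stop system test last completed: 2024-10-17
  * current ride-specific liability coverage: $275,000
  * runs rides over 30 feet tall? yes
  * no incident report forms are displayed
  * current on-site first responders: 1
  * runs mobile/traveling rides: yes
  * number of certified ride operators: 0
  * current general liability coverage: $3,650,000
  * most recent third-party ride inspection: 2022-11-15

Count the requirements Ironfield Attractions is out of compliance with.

8

1. condition 'runs mobile/traveling rides' holds; general liability coverage $3,650,000 < $3,725,000 → not met
2. non-destructive testing 90 days ago vs limit 120 → met
3. third-party ride inspection 769 days ago vs limit 730 → not met
4. daily inspection log audit 129 days ago vs limit 120 → not met
5. restraint system inspection 83 days ago vs limit 90 → met
6. incident report forms absent → not met
7. condition 'runs water rides' does not hold → requirement n/a → met
8. emergency-stop system test 67 days ago vs limit 60 → not met
9. certified ride operators 0 < 3 → not met
10. condition 'runs rides over 30 feet tall' holds; ride-specific liability coverage $275,000 < $350,000 → not met
11. operator training 41 days ago vs limit 45 → met
12. on-site first responders 1 < 2 → not met
Not met: 8 of 12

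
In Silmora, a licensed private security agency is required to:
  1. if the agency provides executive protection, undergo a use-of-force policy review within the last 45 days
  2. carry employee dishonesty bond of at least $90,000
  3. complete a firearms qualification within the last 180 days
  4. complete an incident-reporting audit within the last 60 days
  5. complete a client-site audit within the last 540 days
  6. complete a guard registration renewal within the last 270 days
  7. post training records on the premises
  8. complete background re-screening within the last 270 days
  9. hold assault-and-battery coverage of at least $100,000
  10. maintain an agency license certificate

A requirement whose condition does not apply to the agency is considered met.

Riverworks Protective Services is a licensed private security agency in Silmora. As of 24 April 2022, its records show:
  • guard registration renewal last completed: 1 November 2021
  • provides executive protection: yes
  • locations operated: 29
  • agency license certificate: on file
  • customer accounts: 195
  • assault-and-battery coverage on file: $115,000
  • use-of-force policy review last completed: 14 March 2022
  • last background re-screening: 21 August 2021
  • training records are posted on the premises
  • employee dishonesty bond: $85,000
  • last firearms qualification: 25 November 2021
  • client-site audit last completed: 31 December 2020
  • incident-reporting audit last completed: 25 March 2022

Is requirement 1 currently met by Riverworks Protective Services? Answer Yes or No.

1. condition 'provides executive protection' holds; use-of-force policy review 41 days ago vs limit 45 → met

Yes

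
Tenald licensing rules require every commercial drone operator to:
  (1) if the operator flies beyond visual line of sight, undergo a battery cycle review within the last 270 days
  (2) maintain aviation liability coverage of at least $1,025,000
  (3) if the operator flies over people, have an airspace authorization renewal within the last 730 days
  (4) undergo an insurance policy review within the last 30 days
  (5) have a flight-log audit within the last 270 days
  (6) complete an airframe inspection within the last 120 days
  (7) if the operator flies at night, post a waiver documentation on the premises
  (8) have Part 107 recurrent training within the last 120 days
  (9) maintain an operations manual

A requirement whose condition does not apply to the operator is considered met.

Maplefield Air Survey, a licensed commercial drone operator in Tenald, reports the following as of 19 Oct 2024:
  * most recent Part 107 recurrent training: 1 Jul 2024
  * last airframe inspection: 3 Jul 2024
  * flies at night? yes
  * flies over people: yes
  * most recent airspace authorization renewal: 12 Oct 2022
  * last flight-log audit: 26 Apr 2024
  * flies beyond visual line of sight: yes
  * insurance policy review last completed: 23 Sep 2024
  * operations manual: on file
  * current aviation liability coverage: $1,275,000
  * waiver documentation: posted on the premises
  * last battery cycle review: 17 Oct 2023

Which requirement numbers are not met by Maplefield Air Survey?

1. condition 'flies beyond visual line of sight' holds; battery cycle review 368 days ago vs limit 270 → not met
2. aviation liability coverage $1,275,000 ≥ $1,025,000 → met
3. condition 'flies over people' holds; airspace authorization renewal 738 days ago vs limit 730 → not met
4. insurance policy review 26 days ago vs limit 30 → met
5. flight-log audit 176 days ago vs limit 270 → met
6. airframe inspection 108 days ago vs limit 120 → met
7. condition 'flies at night' holds; waiver documentation present → met
8. Part 107 recurrent training 110 days ago vs limit 120 → met
9. operations manual present → met
Not met: 1, 3

1, 3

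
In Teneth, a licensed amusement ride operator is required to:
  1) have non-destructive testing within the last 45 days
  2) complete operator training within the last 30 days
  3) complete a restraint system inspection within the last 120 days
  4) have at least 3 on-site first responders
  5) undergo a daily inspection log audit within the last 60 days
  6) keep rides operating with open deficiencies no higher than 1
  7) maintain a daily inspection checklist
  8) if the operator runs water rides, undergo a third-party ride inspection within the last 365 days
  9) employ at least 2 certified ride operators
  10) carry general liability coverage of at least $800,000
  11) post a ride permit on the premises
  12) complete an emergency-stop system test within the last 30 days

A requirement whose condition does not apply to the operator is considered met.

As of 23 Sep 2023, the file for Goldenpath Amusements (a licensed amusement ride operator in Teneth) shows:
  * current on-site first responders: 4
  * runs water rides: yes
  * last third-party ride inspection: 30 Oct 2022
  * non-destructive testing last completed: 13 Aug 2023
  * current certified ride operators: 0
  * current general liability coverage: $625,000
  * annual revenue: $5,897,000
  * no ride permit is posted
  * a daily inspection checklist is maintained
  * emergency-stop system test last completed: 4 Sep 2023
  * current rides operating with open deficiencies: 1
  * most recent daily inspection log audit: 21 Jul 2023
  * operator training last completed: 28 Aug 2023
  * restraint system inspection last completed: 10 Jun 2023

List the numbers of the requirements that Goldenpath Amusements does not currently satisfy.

5, 9, 10, 11

1. non-destructive testing 41 days ago vs limit 45 → met
2. operator training 26 days ago vs limit 30 → met
3. restraint system inspection 105 days ago vs limit 120 → met
4. on-site first responders 4 ≥ 3 → met
5. daily inspection log audit 64 days ago vs limit 60 → not met
6. rides operating with open deficiencies 1 ≤ 1 → met
7. daily inspection checklist present → met
8. condition 'runs water rides' holds; third-party ride inspection 328 days ago vs limit 365 → met
9. certified ride operators 0 < 2 → not met
10. general liability coverage $625,000 < $800,000 → not met
11. ride permit absent → not met
12. emergency-stop system test 19 days ago vs limit 30 → met
Not met: 5, 9, 10, 11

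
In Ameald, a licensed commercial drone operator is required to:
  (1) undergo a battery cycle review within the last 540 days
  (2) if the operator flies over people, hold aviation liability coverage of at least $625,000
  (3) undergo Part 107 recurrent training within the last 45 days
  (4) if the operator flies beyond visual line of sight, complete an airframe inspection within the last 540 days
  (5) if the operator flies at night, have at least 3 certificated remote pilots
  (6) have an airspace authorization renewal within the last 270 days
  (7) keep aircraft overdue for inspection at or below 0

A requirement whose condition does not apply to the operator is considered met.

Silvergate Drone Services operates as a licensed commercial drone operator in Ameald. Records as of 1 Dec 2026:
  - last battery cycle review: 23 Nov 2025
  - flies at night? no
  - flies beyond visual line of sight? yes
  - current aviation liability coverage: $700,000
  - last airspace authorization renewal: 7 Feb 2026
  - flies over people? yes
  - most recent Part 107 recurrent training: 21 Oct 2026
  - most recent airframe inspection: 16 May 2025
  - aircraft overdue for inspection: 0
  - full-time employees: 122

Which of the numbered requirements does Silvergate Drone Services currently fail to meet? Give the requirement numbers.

1. battery cycle review 373 days ago vs limit 540 → met
2. condition 'flies over people' holds; aviation liability coverage $700,000 ≥ $625,000 → met
3. Part 107 recurrent training 41 days ago vs limit 45 → met
4. condition 'flies beyond visual line of sight' holds; airframe inspection 564 days ago vs limit 540 → not met
5. condition 'flies at night' does not hold → requirement n/a → met
6. airspace authorization renewal 297 days ago vs limit 270 → not met
7. aircraft overdue for inspection 0 ≤ 0 → met
Not met: 4, 6

4, 6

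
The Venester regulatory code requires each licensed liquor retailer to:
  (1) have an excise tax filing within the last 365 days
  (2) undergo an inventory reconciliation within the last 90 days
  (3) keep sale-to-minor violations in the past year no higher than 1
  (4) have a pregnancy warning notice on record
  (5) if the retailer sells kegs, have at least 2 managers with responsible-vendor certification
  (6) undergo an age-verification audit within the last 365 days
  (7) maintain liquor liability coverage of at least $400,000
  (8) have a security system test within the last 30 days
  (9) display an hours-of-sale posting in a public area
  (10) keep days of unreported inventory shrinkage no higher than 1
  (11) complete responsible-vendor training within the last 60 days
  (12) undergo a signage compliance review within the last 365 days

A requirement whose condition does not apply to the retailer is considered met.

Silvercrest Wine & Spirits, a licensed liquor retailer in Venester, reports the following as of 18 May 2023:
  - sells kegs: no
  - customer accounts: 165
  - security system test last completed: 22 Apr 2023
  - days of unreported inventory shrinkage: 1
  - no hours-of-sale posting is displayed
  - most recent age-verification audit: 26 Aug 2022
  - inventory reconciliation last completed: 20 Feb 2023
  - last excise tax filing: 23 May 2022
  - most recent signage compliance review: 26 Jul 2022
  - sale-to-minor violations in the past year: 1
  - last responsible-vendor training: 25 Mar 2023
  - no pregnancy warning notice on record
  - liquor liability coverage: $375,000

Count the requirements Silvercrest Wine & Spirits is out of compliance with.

3

1. excise tax filing 360 days ago vs limit 365 → met
2. inventory reconciliation 87 days ago vs limit 90 → met
3. sale-to-minor violations in the past year 1 ≤ 1 → met
4. pregnancy warning notice absent → not met
5. condition 'sells kegs' does not hold → requirement n/a → met
6. age-verification audit 265 days ago vs limit 365 → met
7. liquor liability coverage $375,000 < $400,000 → not met
8. security system test 26 days ago vs limit 30 → met
9. hours-of-sale posting absent → not met
10. days of unreported inventory shrinkage 1 ≤ 1 → met
11. responsible-vendor training 54 days ago vs limit 60 → met
12. signage compliance review 296 days ago vs limit 365 → met
Not met: 3 of 12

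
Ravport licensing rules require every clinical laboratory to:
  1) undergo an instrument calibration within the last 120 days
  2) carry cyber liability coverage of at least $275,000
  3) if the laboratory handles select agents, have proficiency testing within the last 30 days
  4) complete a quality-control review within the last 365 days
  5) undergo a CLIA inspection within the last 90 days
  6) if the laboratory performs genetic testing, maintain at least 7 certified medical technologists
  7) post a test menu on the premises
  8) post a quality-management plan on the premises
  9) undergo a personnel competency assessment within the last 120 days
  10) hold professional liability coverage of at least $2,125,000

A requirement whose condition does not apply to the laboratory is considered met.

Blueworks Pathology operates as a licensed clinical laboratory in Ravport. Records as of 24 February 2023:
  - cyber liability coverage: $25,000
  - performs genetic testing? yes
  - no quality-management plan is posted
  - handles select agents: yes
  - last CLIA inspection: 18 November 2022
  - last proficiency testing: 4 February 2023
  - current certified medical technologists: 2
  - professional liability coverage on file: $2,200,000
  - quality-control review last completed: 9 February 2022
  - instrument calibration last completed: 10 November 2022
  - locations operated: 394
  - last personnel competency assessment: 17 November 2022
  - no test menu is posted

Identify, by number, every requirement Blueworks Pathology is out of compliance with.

2, 4, 5, 6, 7, 8

1. instrument calibration 106 days ago vs limit 120 → met
2. cyber liability coverage $25,000 < $275,000 → not met
3. condition 'handles select agents' holds; proficiency testing 20 days ago vs limit 30 → met
4. quality-control review 380 days ago vs limit 365 → not met
5. CLIA inspection 98 days ago vs limit 90 → not met
6. condition 'performs genetic testing' holds; certified medical technologists 2 < 7 → not met
7. test menu absent → not met
8. quality-management plan absent → not met
9. personnel competency assessment 99 days ago vs limit 120 → met
10. professional liability coverage $2,200,000 ≥ $2,125,000 → met
Not met: 2, 4, 5, 6, 7, 8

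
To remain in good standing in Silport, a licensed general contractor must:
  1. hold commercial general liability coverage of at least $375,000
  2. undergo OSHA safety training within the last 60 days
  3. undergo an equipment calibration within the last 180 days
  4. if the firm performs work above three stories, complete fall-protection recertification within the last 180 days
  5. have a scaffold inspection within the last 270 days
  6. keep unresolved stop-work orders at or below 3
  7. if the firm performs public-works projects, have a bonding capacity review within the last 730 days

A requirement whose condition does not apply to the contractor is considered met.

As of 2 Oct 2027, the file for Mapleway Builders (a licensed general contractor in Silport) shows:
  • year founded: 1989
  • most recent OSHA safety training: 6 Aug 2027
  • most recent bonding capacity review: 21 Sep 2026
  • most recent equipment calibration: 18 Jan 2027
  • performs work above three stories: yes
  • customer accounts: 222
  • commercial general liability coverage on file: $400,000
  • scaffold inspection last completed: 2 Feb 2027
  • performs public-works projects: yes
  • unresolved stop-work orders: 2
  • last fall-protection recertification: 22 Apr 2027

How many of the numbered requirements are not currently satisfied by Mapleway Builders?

1

1. commercial general liability coverage $400,000 ≥ $375,000 → met
2. OSHA safety training 57 days ago vs limit 60 → met
3. equipment calibration 257 days ago vs limit 180 → not met
4. condition 'performs work above three stories' holds; fall-protection recertification 163 days ago vs limit 180 → met
5. scaffold inspection 242 days ago vs limit 270 → met
6. unresolved stop-work orders 2 ≤ 3 → met
7. condition 'performs public-works projects' holds; bonding capacity review 376 days ago vs limit 730 → met
Not met: 1 of 7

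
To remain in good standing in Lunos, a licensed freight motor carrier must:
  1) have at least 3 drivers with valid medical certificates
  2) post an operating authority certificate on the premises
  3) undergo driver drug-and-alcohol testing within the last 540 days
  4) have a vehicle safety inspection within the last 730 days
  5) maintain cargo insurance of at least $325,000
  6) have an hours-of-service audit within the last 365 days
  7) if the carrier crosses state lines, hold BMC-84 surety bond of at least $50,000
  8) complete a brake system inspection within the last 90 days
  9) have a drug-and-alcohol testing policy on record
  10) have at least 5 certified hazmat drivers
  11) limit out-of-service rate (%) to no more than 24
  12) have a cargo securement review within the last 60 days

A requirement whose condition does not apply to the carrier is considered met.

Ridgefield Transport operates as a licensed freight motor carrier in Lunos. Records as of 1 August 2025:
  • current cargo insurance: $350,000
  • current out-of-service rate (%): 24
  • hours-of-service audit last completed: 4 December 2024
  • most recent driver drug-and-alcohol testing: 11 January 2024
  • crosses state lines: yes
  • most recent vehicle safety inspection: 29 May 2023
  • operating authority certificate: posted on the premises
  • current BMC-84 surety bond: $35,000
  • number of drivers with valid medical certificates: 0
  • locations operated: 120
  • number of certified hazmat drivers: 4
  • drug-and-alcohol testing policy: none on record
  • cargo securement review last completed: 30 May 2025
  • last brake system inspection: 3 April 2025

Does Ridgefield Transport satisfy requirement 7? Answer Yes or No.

7. condition 'crosses state lines' holds; BMC-84 surety bond $35,000 < $50,000 → not met

No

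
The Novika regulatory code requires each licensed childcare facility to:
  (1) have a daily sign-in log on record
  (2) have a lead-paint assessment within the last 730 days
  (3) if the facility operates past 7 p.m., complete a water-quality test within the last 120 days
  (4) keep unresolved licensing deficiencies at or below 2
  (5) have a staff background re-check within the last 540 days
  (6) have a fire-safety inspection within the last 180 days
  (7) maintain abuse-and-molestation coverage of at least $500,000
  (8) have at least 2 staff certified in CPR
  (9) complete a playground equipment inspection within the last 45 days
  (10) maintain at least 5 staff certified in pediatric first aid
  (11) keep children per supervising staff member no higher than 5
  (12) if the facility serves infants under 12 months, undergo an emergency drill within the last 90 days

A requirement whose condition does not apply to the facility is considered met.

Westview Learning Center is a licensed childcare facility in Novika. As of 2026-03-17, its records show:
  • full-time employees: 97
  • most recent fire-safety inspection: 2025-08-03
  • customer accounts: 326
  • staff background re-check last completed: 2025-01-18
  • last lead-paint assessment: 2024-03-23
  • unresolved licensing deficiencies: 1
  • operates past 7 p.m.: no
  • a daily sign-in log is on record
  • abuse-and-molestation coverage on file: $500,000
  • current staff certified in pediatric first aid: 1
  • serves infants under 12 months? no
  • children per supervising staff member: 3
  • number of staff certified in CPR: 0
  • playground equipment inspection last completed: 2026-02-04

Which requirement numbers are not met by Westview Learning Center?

6, 8, 10

1. daily sign-in log present → met
2. lead-paint assessment 724 days ago vs limit 730 → met
3. condition 'operates past 7 p.m.' does not hold → requirement n/a → met
4. unresolved licensing deficiencies 1 ≤ 2 → met
5. staff background re-check 423 days ago vs limit 540 → met
6. fire-safety inspection 226 days ago vs limit 180 → not met
7. abuse-and-molestation coverage $500,000 ≥ $500,000 → met
8. staff certified in CPR 0 < 2 → not met
9. playground equipment inspection 41 days ago vs limit 45 → met
10. staff certified in pediatric first aid 1 < 5 → not met
11. children per supervising staff member 3 ≤ 5 → met
12. condition 'serves infants under 12 months' does not hold → requirement n/a → met
Not met: 6, 8, 10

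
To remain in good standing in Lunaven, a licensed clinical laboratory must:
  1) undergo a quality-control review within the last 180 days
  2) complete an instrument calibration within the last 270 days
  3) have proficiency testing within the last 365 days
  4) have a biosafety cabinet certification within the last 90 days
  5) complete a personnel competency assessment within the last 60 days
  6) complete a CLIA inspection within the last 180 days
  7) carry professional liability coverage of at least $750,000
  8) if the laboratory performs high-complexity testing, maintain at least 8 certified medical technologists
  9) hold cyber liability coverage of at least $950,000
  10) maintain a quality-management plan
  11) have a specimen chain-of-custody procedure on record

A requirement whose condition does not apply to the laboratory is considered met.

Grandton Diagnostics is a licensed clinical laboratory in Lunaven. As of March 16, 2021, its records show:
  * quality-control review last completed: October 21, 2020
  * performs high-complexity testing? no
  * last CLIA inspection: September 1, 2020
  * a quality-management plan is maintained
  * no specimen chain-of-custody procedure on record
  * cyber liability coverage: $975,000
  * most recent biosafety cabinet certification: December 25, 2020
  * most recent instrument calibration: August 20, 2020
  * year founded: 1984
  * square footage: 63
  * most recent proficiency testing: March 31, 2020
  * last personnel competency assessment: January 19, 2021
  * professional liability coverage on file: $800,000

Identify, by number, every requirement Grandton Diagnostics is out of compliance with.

6, 11

1. quality-control review 146 days ago vs limit 180 → met
2. instrument calibration 208 days ago vs limit 270 → met
3. proficiency testing 350 days ago vs limit 365 → met
4. biosafety cabinet certification 81 days ago vs limit 90 → met
5. personnel competency assessment 56 days ago vs limit 60 → met
6. CLIA inspection 196 days ago vs limit 180 → not met
7. professional liability coverage $800,000 ≥ $750,000 → met
8. condition 'performs high-complexity testing' does not hold → requirement n/a → met
9. cyber liability coverage $975,000 ≥ $950,000 → met
10. quality-management plan present → met
11. specimen chain-of-custody procedure absent → not met
Not met: 6, 11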